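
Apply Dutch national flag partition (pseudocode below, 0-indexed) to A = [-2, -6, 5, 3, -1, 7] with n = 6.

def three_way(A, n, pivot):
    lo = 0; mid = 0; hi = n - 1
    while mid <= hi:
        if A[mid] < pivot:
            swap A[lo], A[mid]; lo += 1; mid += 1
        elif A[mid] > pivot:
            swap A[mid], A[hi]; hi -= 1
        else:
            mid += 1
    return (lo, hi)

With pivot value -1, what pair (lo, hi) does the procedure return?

pivot = -1; lo=0, mid=0, hi=5
A[mid]=-2<-1: swap A[0],A[0]; lo=1,mid=1 → [-2, -6, 5, 3, -1, 7]
A[mid]=-6<-1: swap A[1],A[1]; lo=2,mid=2 → [-2, -6, 5, 3, -1, 7]
A[mid]=5>-1: swap A[2],A[5]; hi=4 → [-2, -6, 7, 3, -1, 5]
A[mid]=7>-1: swap A[2],A[4]; hi=3 → [-2, -6, -1, 3, 7, 5]
A[mid]=-1=-1: mid=3
A[mid]=3>-1: swap A[3],A[3]; hi=2 → [-2, -6, -1, 3, 7, 5]
end: lo=2, hi=2; A = [-2, -6, -1, 3, 7, 5]

(2, 2)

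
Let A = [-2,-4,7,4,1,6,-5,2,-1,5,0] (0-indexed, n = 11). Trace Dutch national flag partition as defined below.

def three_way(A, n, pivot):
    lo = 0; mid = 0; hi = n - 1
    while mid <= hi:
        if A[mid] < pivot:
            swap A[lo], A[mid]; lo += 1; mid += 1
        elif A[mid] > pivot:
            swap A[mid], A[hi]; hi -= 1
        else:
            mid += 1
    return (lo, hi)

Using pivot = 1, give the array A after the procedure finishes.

[-2,-4,0,-1,-5,1,2,6,5,4,7]

lo=0 mid=0 hi=10
-2<1: swap(0,0), lo=1 mid=1 ⇒ [-2,-4,7,4,1,6,-5,2,-1,5,0]
-4<1: swap(1,1), lo=2 mid=2 ⇒ [-2,-4,7,4,1,6,-5,2,-1,5,0]
7>1: swap(2,10), hi=9 ⇒ [-2,-4,0,4,1,6,-5,2,-1,5,7]
0<1: swap(2,2), lo=3 mid=3 ⇒ [-2,-4,0,4,1,6,-5,2,-1,5,7]
4>1: swap(3,9), hi=8 ⇒ [-2,-4,0,5,1,6,-5,2,-1,4,7]
5>1: swap(3,8), hi=7 ⇒ [-2,-4,0,-1,1,6,-5,2,5,4,7]
-1<1: swap(3,3), lo=4 mid=4 ⇒ [-2,-4,0,-1,1,6,-5,2,5,4,7]
1=1: mid=5
6>1: swap(5,7), hi=6 ⇒ [-2,-4,0,-1,1,2,-5,6,5,4,7]
2>1: swap(5,6), hi=5 ⇒ [-2,-4,0,-1,1,-5,2,6,5,4,7]
-5<1: swap(4,5), lo=5 mid=6 ⇒ [-2,-4,0,-1,-5,1,2,6,5,4,7]
done. lo=5 hi=5; A=[-2,-4,0,-1,-5,1,2,6,5,4,7]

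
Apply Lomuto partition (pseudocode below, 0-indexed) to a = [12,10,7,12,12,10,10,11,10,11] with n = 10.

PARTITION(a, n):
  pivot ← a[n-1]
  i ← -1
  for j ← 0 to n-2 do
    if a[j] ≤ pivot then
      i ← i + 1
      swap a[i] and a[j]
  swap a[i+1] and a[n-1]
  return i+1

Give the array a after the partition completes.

pivot=11, i=-1
j=0: 12>11, skip
j=1: 10≤11, i=0, swap(0,1) ⇒ [10,12,7,12,12,10,10,11,10,11]
j=2: 7≤11, i=1, swap(1,2) ⇒ [10,7,12,12,12,10,10,11,10,11]
j=3: 12>11, skip
j=4: 12>11, skip
j=5: 10≤11, i=2, swap(2,5) ⇒ [10,7,10,12,12,12,10,11,10,11]
j=6: 10≤11, i=3, swap(3,6) ⇒ [10,7,10,10,12,12,12,11,10,11]
j=7: 11≤11, i=4, swap(4,7) ⇒ [10,7,10,10,11,12,12,12,10,11]
j=8: 10≤11, i=5, swap(5,8) ⇒ [10,7,10,10,11,10,12,12,12,11]
swap(6,9) ⇒ [10,7,10,10,11,10,11,12,12,12]; return 6

[10,7,10,10,11,10,11,12,12,12]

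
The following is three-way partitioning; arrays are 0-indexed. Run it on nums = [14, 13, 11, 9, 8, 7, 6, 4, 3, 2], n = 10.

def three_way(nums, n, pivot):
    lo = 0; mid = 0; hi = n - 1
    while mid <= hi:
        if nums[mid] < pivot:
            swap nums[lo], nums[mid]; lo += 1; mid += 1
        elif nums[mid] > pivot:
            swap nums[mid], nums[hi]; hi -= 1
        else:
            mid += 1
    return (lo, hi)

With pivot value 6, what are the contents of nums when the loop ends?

[2, 3, 4, 6, 7, 8, 9, 11, 13, 14]

pivot = 6; lo=0, mid=0, hi=9
nums[mid]=14>6: swap nums[0],nums[9]; hi=8 → [2, 13, 11, 9, 8, 7, 6, 4, 3, 14]
nums[mid]=2<6: swap nums[0],nums[0]; lo=1,mid=1 → [2, 13, 11, 9, 8, 7, 6, 4, 3, 14]
nums[mid]=13>6: swap nums[1],nums[8]; hi=7 → [2, 3, 11, 9, 8, 7, 6, 4, 13, 14]
nums[mid]=3<6: swap nums[1],nums[1]; lo=2,mid=2 → [2, 3, 11, 9, 8, 7, 6, 4, 13, 14]
nums[mid]=11>6: swap nums[2],nums[7]; hi=6 → [2, 3, 4, 9, 8, 7, 6, 11, 13, 14]
nums[mid]=4<6: swap nums[2],nums[2]; lo=3,mid=3 → [2, 3, 4, 9, 8, 7, 6, 11, 13, 14]
nums[mid]=9>6: swap nums[3],nums[6]; hi=5 → [2, 3, 4, 6, 8, 7, 9, 11, 13, 14]
nums[mid]=6=6: mid=4
nums[mid]=8>6: swap nums[4],nums[5]; hi=4 → [2, 3, 4, 6, 7, 8, 9, 11, 13, 14]
nums[mid]=7>6: swap nums[4],nums[4]; hi=3 → [2, 3, 4, 6, 7, 8, 9, 11, 13, 14]
end: lo=3, hi=3; nums = [2, 3, 4, 6, 7, 8, 9, 11, 13, 14]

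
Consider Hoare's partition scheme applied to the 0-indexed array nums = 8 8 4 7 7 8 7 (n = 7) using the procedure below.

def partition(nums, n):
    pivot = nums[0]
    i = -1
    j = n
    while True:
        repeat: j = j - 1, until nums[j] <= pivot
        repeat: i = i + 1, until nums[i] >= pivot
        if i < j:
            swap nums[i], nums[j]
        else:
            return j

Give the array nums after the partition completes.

pivot=8
j stops at 6 (7), i stops at 0 (8); swap ⇒ 7 8 4 7 7 8 8
j stops at 5 (8), i stops at 1 (8); swap ⇒ 7 8 4 7 7 8 8
j stops at 4, i stops at 5; i≥j ⇒ return 4. nums=7 8 4 7 7 8 8

7 8 4 7 7 8 8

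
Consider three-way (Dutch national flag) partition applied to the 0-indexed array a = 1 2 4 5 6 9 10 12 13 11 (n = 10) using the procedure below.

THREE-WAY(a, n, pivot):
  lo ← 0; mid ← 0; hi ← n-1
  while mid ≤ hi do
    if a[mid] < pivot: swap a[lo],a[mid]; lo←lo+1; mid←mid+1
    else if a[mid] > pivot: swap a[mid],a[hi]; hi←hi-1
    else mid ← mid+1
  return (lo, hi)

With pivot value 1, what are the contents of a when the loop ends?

lo=0 mid=0 hi=9
1=1: mid=1
2>1: swap(1,9), hi=8 ⇒ 1 11 4 5 6 9 10 12 13 2
11>1: swap(1,8), hi=7 ⇒ 1 13 4 5 6 9 10 12 11 2
13>1: swap(1,7), hi=6 ⇒ 1 12 4 5 6 9 10 13 11 2
12>1: swap(1,6), hi=5 ⇒ 1 10 4 5 6 9 12 13 11 2
10>1: swap(1,5), hi=4 ⇒ 1 9 4 5 6 10 12 13 11 2
9>1: swap(1,4), hi=3 ⇒ 1 6 4 5 9 10 12 13 11 2
6>1: swap(1,3), hi=2 ⇒ 1 5 4 6 9 10 12 13 11 2
5>1: swap(1,2), hi=1 ⇒ 1 4 5 6 9 10 12 13 11 2
4>1: swap(1,1), hi=0 ⇒ 1 4 5 6 9 10 12 13 11 2
done. lo=0 hi=0; a=1 4 5 6 9 10 12 13 11 2

1 4 5 6 9 10 12 13 11 2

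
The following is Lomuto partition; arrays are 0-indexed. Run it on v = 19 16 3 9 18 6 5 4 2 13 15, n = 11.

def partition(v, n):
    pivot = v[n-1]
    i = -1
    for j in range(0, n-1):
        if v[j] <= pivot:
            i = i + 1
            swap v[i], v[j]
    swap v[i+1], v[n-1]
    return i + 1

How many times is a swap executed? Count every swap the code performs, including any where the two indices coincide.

pivot = v[10] = 15; i = -1
j=0: v[0]=19 > 15 → no swap
j=1: v[1]=16 > 15 → no swap
j=2: v[2]=3 ≤ 15 → i=0, swap v[0],v[2] → 3 16 19 9 18 6 5 4 2 13 15
j=3: v[3]=9 ≤ 15 → i=1, swap v[1],v[3] → 3 9 19 16 18 6 5 4 2 13 15
j=4: v[4]=18 > 15 → no swap
j=5: v[5]=6 ≤ 15 → i=2, swap v[2],v[5] → 3 9 6 16 18 19 5 4 2 13 15
j=6: v[6]=5 ≤ 15 → i=3, swap v[3],v[6] → 3 9 6 5 18 19 16 4 2 13 15
j=7: v[7]=4 ≤ 15 → i=4, swap v[4],v[7] → 3 9 6 5 4 19 16 18 2 13 15
j=8: v[8]=2 ≤ 15 → i=5, swap v[5],v[8] → 3 9 6 5 4 2 16 18 19 13 15
j=9: v[9]=13 ≤ 15 → i=6, swap v[6],v[9] → 3 9 6 5 4 2 13 18 19 16 15
final swap v[7],v[10] → 3 9 6 5 4 2 13 15 19 16 18; return 7

8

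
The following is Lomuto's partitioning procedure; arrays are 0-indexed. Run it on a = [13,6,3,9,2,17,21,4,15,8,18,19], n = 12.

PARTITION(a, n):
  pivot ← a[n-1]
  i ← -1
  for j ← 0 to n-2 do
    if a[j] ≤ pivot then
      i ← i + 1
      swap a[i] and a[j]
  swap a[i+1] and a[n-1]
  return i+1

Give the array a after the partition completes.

[13,6,3,9,2,17,4,15,8,18,19,21]

pivot = a[11] = 19; i = -1
j=0: a[0]=13 ≤ 19 → i=0, swap a[0],a[0] (no change) → [13,6,3,9,2,17,21,4,15,8,18,19]
j=1: a[1]=6 ≤ 19 → i=1, swap a[1],a[1] (no change) → [13,6,3,9,2,17,21,4,15,8,18,19]
j=2: a[2]=3 ≤ 19 → i=2, swap a[2],a[2] (no change) → [13,6,3,9,2,17,21,4,15,8,18,19]
j=3: a[3]=9 ≤ 19 → i=3, swap a[3],a[3] (no change) → [13,6,3,9,2,17,21,4,15,8,18,19]
j=4: a[4]=2 ≤ 19 → i=4, swap a[4],a[4] (no change) → [13,6,3,9,2,17,21,4,15,8,18,19]
j=5: a[5]=17 ≤ 19 → i=5, swap a[5],a[5] (no change) → [13,6,3,9,2,17,21,4,15,8,18,19]
j=6: a[6]=21 > 19 → no swap
j=7: a[7]=4 ≤ 19 → i=6, swap a[6],a[7] → [13,6,3,9,2,17,4,21,15,8,18,19]
j=8: a[8]=15 ≤ 19 → i=7, swap a[7],a[8] → [13,6,3,9,2,17,4,15,21,8,18,19]
j=9: a[9]=8 ≤ 19 → i=8, swap a[8],a[9] → [13,6,3,9,2,17,4,15,8,21,18,19]
j=10: a[10]=18 ≤ 19 → i=9, swap a[9],a[10] → [13,6,3,9,2,17,4,15,8,18,21,19]
final swap a[10],a[11] → [13,6,3,9,2,17,4,15,8,18,19,21]; return 10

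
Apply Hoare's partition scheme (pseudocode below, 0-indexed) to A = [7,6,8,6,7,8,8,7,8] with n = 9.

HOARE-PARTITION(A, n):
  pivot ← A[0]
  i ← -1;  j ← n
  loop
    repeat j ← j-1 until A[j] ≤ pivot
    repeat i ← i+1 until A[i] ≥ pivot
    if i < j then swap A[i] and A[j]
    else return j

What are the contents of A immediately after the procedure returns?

[7,6,7,6,8,8,8,7,8]

pivot = A[0] = 7; i = -1, j = 9
j→7 (A[7]=7≤7), i→0 (A[0]=7≥7); i<j, swap → [7,6,8,6,7,8,8,7,8]
j→4 (A[4]=7≤7), i→2 (A[2]=8≥7); i<j, swap → [7,6,7,6,8,8,8,7,8]
j→3, i→4; i≥j, return j=3. A = [7,6,7,6,8,8,8,7,8]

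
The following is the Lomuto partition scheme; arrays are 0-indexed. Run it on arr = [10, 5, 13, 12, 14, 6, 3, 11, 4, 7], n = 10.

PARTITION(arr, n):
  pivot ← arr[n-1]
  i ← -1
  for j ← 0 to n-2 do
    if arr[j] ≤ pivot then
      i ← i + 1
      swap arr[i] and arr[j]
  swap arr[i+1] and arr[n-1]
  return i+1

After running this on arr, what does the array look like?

pivot = arr[9] = 7; i = -1
j=0: arr[0]=10 > 7 → no swap
j=1: arr[1]=5 ≤ 7 → i=0, swap arr[0],arr[1] → [5, 10, 13, 12, 14, 6, 3, 11, 4, 7]
j=2: arr[2]=13 > 7 → no swap
j=3: arr[3]=12 > 7 → no swap
j=4: arr[4]=14 > 7 → no swap
j=5: arr[5]=6 ≤ 7 → i=1, swap arr[1],arr[5] → [5, 6, 13, 12, 14, 10, 3, 11, 4, 7]
j=6: arr[6]=3 ≤ 7 → i=2, swap arr[2],arr[6] → [5, 6, 3, 12, 14, 10, 13, 11, 4, 7]
j=7: arr[7]=11 > 7 → no swap
j=8: arr[8]=4 ≤ 7 → i=3, swap arr[3],arr[8] → [5, 6, 3, 4, 14, 10, 13, 11, 12, 7]
final swap arr[4],arr[9] → [5, 6, 3, 4, 7, 10, 13, 11, 12, 14]; return 4

[5, 6, 3, 4, 7, 10, 13, 11, 12, 14]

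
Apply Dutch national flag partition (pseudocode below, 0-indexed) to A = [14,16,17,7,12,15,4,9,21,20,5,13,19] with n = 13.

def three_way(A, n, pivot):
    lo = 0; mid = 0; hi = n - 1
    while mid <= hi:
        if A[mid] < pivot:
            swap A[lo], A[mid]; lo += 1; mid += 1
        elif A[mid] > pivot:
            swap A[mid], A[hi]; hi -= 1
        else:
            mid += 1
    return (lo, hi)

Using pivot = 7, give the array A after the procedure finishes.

[5,4,7,12,15,17,9,21,20,16,13,19,14]

pivot = 7; lo=0, mid=0, hi=12
A[mid]=14>7: swap A[0],A[12]; hi=11 → [19,16,17,7,12,15,4,9,21,20,5,13,14]
A[mid]=19>7: swap A[0],A[11]; hi=10 → [13,16,17,7,12,15,4,9,21,20,5,19,14]
A[mid]=13>7: swap A[0],A[10]; hi=9 → [5,16,17,7,12,15,4,9,21,20,13,19,14]
A[mid]=5<7: swap A[0],A[0]; lo=1,mid=1 → [5,16,17,7,12,15,4,9,21,20,13,19,14]
A[mid]=16>7: swap A[1],A[9]; hi=8 → [5,20,17,7,12,15,4,9,21,16,13,19,14]
A[mid]=20>7: swap A[1],A[8]; hi=7 → [5,21,17,7,12,15,4,9,20,16,13,19,14]
A[mid]=21>7: swap A[1],A[7]; hi=6 → [5,9,17,7,12,15,4,21,20,16,13,19,14]
A[mid]=9>7: swap A[1],A[6]; hi=5 → [5,4,17,7,12,15,9,21,20,16,13,19,14]
A[mid]=4<7: swap A[1],A[1]; lo=2,mid=2 → [5,4,17,7,12,15,9,21,20,16,13,19,14]
A[mid]=17>7: swap A[2],A[5]; hi=4 → [5,4,15,7,12,17,9,21,20,16,13,19,14]
A[mid]=15>7: swap A[2],A[4]; hi=3 → [5,4,12,7,15,17,9,21,20,16,13,19,14]
A[mid]=12>7: swap A[2],A[3]; hi=2 → [5,4,7,12,15,17,9,21,20,16,13,19,14]
A[mid]=7=7: mid=3
end: lo=2, hi=2; A = [5,4,7,12,15,17,9,21,20,16,13,19,14]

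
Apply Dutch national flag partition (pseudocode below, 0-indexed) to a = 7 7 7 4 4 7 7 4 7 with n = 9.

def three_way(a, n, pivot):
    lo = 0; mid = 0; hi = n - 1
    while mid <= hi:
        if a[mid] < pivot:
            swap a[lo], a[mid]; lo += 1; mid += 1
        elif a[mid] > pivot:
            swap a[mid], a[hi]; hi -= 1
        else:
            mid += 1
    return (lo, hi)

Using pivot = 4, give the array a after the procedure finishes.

lo=0 mid=0 hi=8
7>4: swap(0,8), hi=7 ⇒ 7 7 7 4 4 7 7 4 7
7>4: swap(0,7), hi=6 ⇒ 4 7 7 4 4 7 7 7 7
4=4: mid=1
7>4: swap(1,6), hi=5 ⇒ 4 7 7 4 4 7 7 7 7
7>4: swap(1,5), hi=4 ⇒ 4 7 7 4 4 7 7 7 7
7>4: swap(1,4), hi=3 ⇒ 4 4 7 4 7 7 7 7 7
4=4: mid=2
7>4: swap(2,3), hi=2 ⇒ 4 4 4 7 7 7 7 7 7
4=4: mid=3
done. lo=0 hi=2; a=4 4 4 7 7 7 7 7 7

4 4 4 7 7 7 7 7 7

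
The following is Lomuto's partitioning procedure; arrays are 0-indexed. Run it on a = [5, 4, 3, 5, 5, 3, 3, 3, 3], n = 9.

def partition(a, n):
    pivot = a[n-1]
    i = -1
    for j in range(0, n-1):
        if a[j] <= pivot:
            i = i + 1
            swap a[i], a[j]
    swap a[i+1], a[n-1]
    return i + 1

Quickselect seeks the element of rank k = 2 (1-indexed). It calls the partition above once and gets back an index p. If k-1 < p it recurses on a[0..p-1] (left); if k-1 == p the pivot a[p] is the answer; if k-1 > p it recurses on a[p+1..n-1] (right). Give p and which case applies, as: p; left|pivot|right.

4; left

pivot = a[8] = 3; i = -1
j=0: a[0]=5 > 3 → no swap
j=1: a[1]=4 > 3 → no swap
j=2: a[2]=3 ≤ 3 → i=0, swap a[0],a[2] → [3, 4, 5, 5, 5, 3, 3, 3, 3]
j=3: a[3]=5 > 3 → no swap
j=4: a[4]=5 > 3 → no swap
j=5: a[5]=3 ≤ 3 → i=1, swap a[1],a[5] → [3, 3, 5, 5, 5, 4, 3, 3, 3]
j=6: a[6]=3 ≤ 3 → i=2, swap a[2],a[6] → [3, 3, 3, 5, 5, 4, 5, 3, 3]
j=7: a[7]=3 ≤ 3 → i=3, swap a[3],a[7] → [3, 3, 3, 3, 5, 4, 5, 5, 3]
final swap a[4],a[8] → [3, 3, 3, 3, 3, 4, 5, 5, 5]; return 4
p = 4; k-1 = 1 < 4 ⇒ left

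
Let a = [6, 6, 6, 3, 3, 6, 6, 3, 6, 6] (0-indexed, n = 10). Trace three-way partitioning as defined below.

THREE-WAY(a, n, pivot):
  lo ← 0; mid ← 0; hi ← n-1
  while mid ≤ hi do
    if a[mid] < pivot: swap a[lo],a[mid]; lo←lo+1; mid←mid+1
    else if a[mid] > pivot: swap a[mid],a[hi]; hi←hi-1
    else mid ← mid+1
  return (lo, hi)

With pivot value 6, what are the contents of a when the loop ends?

pivot = 6; lo=0, mid=0, hi=9
a[mid]=6=6: mid=1
a[mid]=6=6: mid=2
a[mid]=6=6: mid=3
a[mid]=3<6: swap a[0],a[3]; lo=1,mid=4 → [3, 6, 6, 6, 3, 6, 6, 3, 6, 6]
a[mid]=3<6: swap a[1],a[4]; lo=2,mid=5 → [3, 3, 6, 6, 6, 6, 6, 3, 6, 6]
a[mid]=6=6: mid=6
a[mid]=6=6: mid=7
a[mid]=3<6: swap a[2],a[7]; lo=3,mid=8 → [3, 3, 3, 6, 6, 6, 6, 6, 6, 6]
a[mid]=6=6: mid=9
a[mid]=6=6: mid=10
end: lo=3, hi=9; a = [3, 3, 3, 6, 6, 6, 6, 6, 6, 6]

[3, 3, 3, 6, 6, 6, 6, 6, 6, 6]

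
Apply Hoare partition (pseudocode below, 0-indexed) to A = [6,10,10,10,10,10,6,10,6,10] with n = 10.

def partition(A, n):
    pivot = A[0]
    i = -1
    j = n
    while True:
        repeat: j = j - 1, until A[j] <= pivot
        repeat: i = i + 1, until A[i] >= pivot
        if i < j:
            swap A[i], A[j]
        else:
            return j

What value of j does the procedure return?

pivot=6
j stops at 8 (6), i stops at 0 (6); swap ⇒ [6,10,10,10,10,10,6,10,6,10]
j stops at 6 (6), i stops at 1 (10); swap ⇒ [6,6,10,10,10,10,10,10,6,10]
j stops at 1, i stops at 2; i≥j ⇒ return 1. A=[6,6,10,10,10,10,10,10,6,10]

1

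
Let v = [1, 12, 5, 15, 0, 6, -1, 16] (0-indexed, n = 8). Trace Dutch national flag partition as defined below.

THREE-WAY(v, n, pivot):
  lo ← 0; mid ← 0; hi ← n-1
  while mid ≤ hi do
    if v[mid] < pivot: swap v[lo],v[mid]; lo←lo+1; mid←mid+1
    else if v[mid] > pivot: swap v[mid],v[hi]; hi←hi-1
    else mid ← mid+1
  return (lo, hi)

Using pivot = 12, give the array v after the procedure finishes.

lo=0 mid=0 hi=7
1<12: swap(0,0), lo=1 mid=1 ⇒ [1, 12, 5, 15, 0, 6, -1, 16]
12=12: mid=2
5<12: swap(1,2), lo=2 mid=3 ⇒ [1, 5, 12, 15, 0, 6, -1, 16]
15>12: swap(3,7), hi=6 ⇒ [1, 5, 12, 16, 0, 6, -1, 15]
16>12: swap(3,6), hi=5 ⇒ [1, 5, 12, -1, 0, 6, 16, 15]
-1<12: swap(2,3), lo=3 mid=4 ⇒ [1, 5, -1, 12, 0, 6, 16, 15]
0<12: swap(3,4), lo=4 mid=5 ⇒ [1, 5, -1, 0, 12, 6, 16, 15]
6<12: swap(4,5), lo=5 mid=6 ⇒ [1, 5, -1, 0, 6, 12, 16, 15]
done. lo=5 hi=5; v=[1, 5, -1, 0, 6, 12, 16, 15]

[1, 5, -1, 0, 6, 12, 16, 15]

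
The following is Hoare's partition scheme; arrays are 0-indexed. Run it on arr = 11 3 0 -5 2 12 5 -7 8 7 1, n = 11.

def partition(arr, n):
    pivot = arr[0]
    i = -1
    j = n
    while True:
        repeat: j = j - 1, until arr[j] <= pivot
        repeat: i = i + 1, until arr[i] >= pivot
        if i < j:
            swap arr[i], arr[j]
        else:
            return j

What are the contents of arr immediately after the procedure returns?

1 3 0 -5 2 7 5 -7 8 12 11

pivot = arr[0] = 11; i = -1, j = 11
j→10 (arr[10]=1≤11), i→0 (arr[0]=11≥11); i<j, swap → 1 3 0 -5 2 12 5 -7 8 7 11
j→9 (arr[9]=7≤11), i→5 (arr[5]=12≥11); i<j, swap → 1 3 0 -5 2 7 5 -7 8 12 11
j→8, i→9; i≥j, return j=8. arr = 1 3 0 -5 2 7 5 -7 8 12 11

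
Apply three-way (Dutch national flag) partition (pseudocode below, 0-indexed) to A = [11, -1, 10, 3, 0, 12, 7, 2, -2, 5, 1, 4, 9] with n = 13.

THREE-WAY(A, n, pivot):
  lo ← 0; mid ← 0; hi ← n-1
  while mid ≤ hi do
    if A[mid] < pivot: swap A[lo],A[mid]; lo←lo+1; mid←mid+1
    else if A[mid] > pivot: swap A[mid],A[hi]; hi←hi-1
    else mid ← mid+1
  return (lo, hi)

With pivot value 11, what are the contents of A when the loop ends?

[-1, 10, 3, 0, 9, 7, 2, -2, 5, 1, 4, 11, 12]

pivot = 11; lo=0, mid=0, hi=12
A[mid]=11=11: mid=1
A[mid]=-1<11: swap A[0],A[1]; lo=1,mid=2 → [-1, 11, 10, 3, 0, 12, 7, 2, -2, 5, 1, 4, 9]
A[mid]=10<11: swap A[1],A[2]; lo=2,mid=3 → [-1, 10, 11, 3, 0, 12, 7, 2, -2, 5, 1, 4, 9]
A[mid]=3<11: swap A[2],A[3]; lo=3,mid=4 → [-1, 10, 3, 11, 0, 12, 7, 2, -2, 5, 1, 4, 9]
A[mid]=0<11: swap A[3],A[4]; lo=4,mid=5 → [-1, 10, 3, 0, 11, 12, 7, 2, -2, 5, 1, 4, 9]
A[mid]=12>11: swap A[5],A[12]; hi=11 → [-1, 10, 3, 0, 11, 9, 7, 2, -2, 5, 1, 4, 12]
A[mid]=9<11: swap A[4],A[5]; lo=5,mid=6 → [-1, 10, 3, 0, 9, 11, 7, 2, -2, 5, 1, 4, 12]
A[mid]=7<11: swap A[5],A[6]; lo=6,mid=7 → [-1, 10, 3, 0, 9, 7, 11, 2, -2, 5, 1, 4, 12]
A[mid]=2<11: swap A[6],A[7]; lo=7,mid=8 → [-1, 10, 3, 0, 9, 7, 2, 11, -2, 5, 1, 4, 12]
A[mid]=-2<11: swap A[7],A[8]; lo=8,mid=9 → [-1, 10, 3, 0, 9, 7, 2, -2, 11, 5, 1, 4, 12]
A[mid]=5<11: swap A[8],A[9]; lo=9,mid=10 → [-1, 10, 3, 0, 9, 7, 2, -2, 5, 11, 1, 4, 12]
A[mid]=1<11: swap A[9],A[10]; lo=10,mid=11 → [-1, 10, 3, 0, 9, 7, 2, -2, 5, 1, 11, 4, 12]
A[mid]=4<11: swap A[10],A[11]; lo=11,mid=12 → [-1, 10, 3, 0, 9, 7, 2, -2, 5, 1, 4, 11, 12]
end: lo=11, hi=11; A = [-1, 10, 3, 0, 9, 7, 2, -2, 5, 1, 4, 11, 12]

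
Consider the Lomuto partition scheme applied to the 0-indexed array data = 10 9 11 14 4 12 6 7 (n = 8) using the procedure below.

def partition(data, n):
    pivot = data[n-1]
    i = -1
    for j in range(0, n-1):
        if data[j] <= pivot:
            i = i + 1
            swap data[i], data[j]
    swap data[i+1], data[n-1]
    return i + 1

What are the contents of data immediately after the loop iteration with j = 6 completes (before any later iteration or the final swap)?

pivot = data[7] = 7; i = -1
j=0: data[0]=10 > 7 → no swap
j=1: data[1]=9 > 7 → no swap
j=2: data[2]=11 > 7 → no swap
j=3: data[3]=14 > 7 → no swap
j=4: data[4]=4 ≤ 7 → i=0, swap data[0],data[4] → 4 9 11 14 10 12 6 7
j=5: data[5]=12 > 7 → no swap
j=6: data[6]=6 ≤ 7 → i=1, swap data[1],data[6] → 4 6 11 14 10 12 9 7
(after j=6) data = 4 6 11 14 10 12 9 7

4 6 11 14 10 12 9 7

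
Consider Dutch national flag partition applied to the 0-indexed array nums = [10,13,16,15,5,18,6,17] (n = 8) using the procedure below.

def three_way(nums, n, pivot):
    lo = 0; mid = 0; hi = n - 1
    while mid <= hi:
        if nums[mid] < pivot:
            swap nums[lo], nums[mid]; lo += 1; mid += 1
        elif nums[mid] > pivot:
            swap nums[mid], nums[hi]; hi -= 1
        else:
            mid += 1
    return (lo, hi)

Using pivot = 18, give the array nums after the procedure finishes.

[10,13,16,15,5,6,17,18]

pivot = 18; lo=0, mid=0, hi=7
nums[mid]=10<18: swap nums[0],nums[0]; lo=1,mid=1 → [10,13,16,15,5,18,6,17]
nums[mid]=13<18: swap nums[1],nums[1]; lo=2,mid=2 → [10,13,16,15,5,18,6,17]
nums[mid]=16<18: swap nums[2],nums[2]; lo=3,mid=3 → [10,13,16,15,5,18,6,17]
nums[mid]=15<18: swap nums[3],nums[3]; lo=4,mid=4 → [10,13,16,15,5,18,6,17]
nums[mid]=5<18: swap nums[4],nums[4]; lo=5,mid=5 → [10,13,16,15,5,18,6,17]
nums[mid]=18=18: mid=6
nums[mid]=6<18: swap nums[5],nums[6]; lo=6,mid=7 → [10,13,16,15,5,6,18,17]
nums[mid]=17<18: swap nums[6],nums[7]; lo=7,mid=8 → [10,13,16,15,5,6,17,18]
end: lo=7, hi=7; nums = [10,13,16,15,5,6,17,18]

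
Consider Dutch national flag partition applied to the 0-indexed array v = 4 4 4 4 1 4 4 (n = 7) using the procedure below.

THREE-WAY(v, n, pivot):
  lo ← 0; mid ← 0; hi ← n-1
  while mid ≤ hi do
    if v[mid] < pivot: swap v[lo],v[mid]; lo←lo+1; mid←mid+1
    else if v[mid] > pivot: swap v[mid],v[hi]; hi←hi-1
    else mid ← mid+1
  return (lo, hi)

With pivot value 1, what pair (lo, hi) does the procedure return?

pivot = 1; lo=0, mid=0, hi=6
v[mid]=4>1: swap v[0],v[6]; hi=5 → 4 4 4 4 1 4 4
v[mid]=4>1: swap v[0],v[5]; hi=4 → 4 4 4 4 1 4 4
v[mid]=4>1: swap v[0],v[4]; hi=3 → 1 4 4 4 4 4 4
v[mid]=1=1: mid=1
v[mid]=4>1: swap v[1],v[3]; hi=2 → 1 4 4 4 4 4 4
v[mid]=4>1: swap v[1],v[2]; hi=1 → 1 4 4 4 4 4 4
v[mid]=4>1: swap v[1],v[1]; hi=0 → 1 4 4 4 4 4 4
end: lo=0, hi=0; v = 1 4 4 4 4 4 4

(0, 0)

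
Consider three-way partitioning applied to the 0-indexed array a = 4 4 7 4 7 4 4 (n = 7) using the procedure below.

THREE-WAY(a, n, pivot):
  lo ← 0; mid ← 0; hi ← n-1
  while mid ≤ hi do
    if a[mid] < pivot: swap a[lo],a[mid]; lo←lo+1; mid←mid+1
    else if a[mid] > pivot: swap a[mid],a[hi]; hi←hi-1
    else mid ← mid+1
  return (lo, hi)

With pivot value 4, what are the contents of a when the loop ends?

pivot = 4; lo=0, mid=0, hi=6
a[mid]=4=4: mid=1
a[mid]=4=4: mid=2
a[mid]=7>4: swap a[2],a[6]; hi=5 → 4 4 4 4 7 4 7
a[mid]=4=4: mid=3
a[mid]=4=4: mid=4
a[mid]=7>4: swap a[4],a[5]; hi=4 → 4 4 4 4 4 7 7
a[mid]=4=4: mid=5
end: lo=0, hi=4; a = 4 4 4 4 4 7 7

4 4 4 4 4 7 7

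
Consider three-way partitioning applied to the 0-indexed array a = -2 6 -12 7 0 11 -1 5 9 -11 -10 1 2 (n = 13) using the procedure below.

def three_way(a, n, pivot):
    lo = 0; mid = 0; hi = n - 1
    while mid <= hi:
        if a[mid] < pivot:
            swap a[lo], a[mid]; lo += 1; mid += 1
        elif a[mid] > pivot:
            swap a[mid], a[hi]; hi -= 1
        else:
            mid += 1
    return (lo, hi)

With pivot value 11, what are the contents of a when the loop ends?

-2 6 -12 7 0 -1 5 9 -11 -10 1 2 11

lo=0 mid=0 hi=12
-2<11: swap(0,0), lo=1 mid=1 ⇒ -2 6 -12 7 0 11 -1 5 9 -11 -10 1 2
6<11: swap(1,1), lo=2 mid=2 ⇒ -2 6 -12 7 0 11 -1 5 9 -11 -10 1 2
-12<11: swap(2,2), lo=3 mid=3 ⇒ -2 6 -12 7 0 11 -1 5 9 -11 -10 1 2
7<11: swap(3,3), lo=4 mid=4 ⇒ -2 6 -12 7 0 11 -1 5 9 -11 -10 1 2
0<11: swap(4,4), lo=5 mid=5 ⇒ -2 6 -12 7 0 11 -1 5 9 -11 -10 1 2
11=11: mid=6
-1<11: swap(5,6), lo=6 mid=7 ⇒ -2 6 -12 7 0 -1 11 5 9 -11 -10 1 2
5<11: swap(6,7), lo=7 mid=8 ⇒ -2 6 -12 7 0 -1 5 11 9 -11 -10 1 2
9<11: swap(7,8), lo=8 mid=9 ⇒ -2 6 -12 7 0 -1 5 9 11 -11 -10 1 2
-11<11: swap(8,9), lo=9 mid=10 ⇒ -2 6 -12 7 0 -1 5 9 -11 11 -10 1 2
-10<11: swap(9,10), lo=10 mid=11 ⇒ -2 6 -12 7 0 -1 5 9 -11 -10 11 1 2
1<11: swap(10,11), lo=11 mid=12 ⇒ -2 6 -12 7 0 -1 5 9 -11 -10 1 11 2
2<11: swap(11,12), lo=12 mid=13 ⇒ -2 6 -12 7 0 -1 5 9 -11 -10 1 2 11
done. lo=12 hi=12; a=-2 6 -12 7 0 -1 5 9 -11 -10 1 2 11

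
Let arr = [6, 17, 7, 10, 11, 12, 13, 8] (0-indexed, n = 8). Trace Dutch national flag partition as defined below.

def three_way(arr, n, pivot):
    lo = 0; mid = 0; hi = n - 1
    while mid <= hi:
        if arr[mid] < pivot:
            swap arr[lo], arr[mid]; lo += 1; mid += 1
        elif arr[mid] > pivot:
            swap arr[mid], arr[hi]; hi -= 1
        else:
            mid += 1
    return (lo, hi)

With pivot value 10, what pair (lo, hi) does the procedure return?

(3, 3)

pivot = 10; lo=0, mid=0, hi=7
arr[mid]=6<10: swap arr[0],arr[0]; lo=1,mid=1 → [6, 17, 7, 10, 11, 12, 13, 8]
arr[mid]=17>10: swap arr[1],arr[7]; hi=6 → [6, 8, 7, 10, 11, 12, 13, 17]
arr[mid]=8<10: swap arr[1],arr[1]; lo=2,mid=2 → [6, 8, 7, 10, 11, 12, 13, 17]
arr[mid]=7<10: swap arr[2],arr[2]; lo=3,mid=3 → [6, 8, 7, 10, 11, 12, 13, 17]
arr[mid]=10=10: mid=4
arr[mid]=11>10: swap arr[4],arr[6]; hi=5 → [6, 8, 7, 10, 13, 12, 11, 17]
arr[mid]=13>10: swap arr[4],arr[5]; hi=4 → [6, 8, 7, 10, 12, 13, 11, 17]
arr[mid]=12>10: swap arr[4],arr[4]; hi=3 → [6, 8, 7, 10, 12, 13, 11, 17]
end: lo=3, hi=3; arr = [6, 8, 7, 10, 12, 13, 11, 17]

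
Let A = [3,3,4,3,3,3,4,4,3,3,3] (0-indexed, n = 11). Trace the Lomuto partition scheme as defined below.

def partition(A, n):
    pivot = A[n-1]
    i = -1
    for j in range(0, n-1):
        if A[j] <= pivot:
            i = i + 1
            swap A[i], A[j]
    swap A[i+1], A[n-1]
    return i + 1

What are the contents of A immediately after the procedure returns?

pivot = A[10] = 3; i = -1
j=0: A[0]=3 ≤ 3 → i=0, swap A[0],A[0] (no change) → [3,3,4,3,3,3,4,4,3,3,3]
j=1: A[1]=3 ≤ 3 → i=1, swap A[1],A[1] (no change) → [3,3,4,3,3,3,4,4,3,3,3]
j=2: A[2]=4 > 3 → no swap
j=3: A[3]=3 ≤ 3 → i=2, swap A[2],A[3] → [3,3,3,4,3,3,4,4,3,3,3]
j=4: A[4]=3 ≤ 3 → i=3, swap A[3],A[4] → [3,3,3,3,4,3,4,4,3,3,3]
j=5: A[5]=3 ≤ 3 → i=4, swap A[4],A[5] → [3,3,3,3,3,4,4,4,3,3,3]
j=6: A[6]=4 > 3 → no swap
j=7: A[7]=4 > 3 → no swap
j=8: A[8]=3 ≤ 3 → i=5, swap A[5],A[8] → [3,3,3,3,3,3,4,4,4,3,3]
j=9: A[9]=3 ≤ 3 → i=6, swap A[6],A[9] → [3,3,3,3,3,3,3,4,4,4,3]
final swap A[7],A[10] → [3,3,3,3,3,3,3,3,4,4,4]; return 7

[3,3,3,3,3,3,3,3,4,4,4]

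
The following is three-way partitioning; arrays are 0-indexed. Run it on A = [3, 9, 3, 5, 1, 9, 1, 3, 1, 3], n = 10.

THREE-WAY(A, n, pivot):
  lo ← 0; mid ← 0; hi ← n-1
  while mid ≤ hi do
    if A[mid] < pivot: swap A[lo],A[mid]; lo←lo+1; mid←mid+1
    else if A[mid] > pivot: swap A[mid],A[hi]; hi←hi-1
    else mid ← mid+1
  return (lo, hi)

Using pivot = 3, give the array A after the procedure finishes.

[1, 1, 1, 3, 3, 3, 3, 9, 5, 9]

lo=0 mid=0 hi=9
3=3: mid=1
9>3: swap(1,9), hi=8 ⇒ [3, 3, 3, 5, 1, 9, 1, 3, 1, 9]
3=3: mid=2
3=3: mid=3
5>3: swap(3,8), hi=7 ⇒ [3, 3, 3, 1, 1, 9, 1, 3, 5, 9]
1<3: swap(0,3), lo=1 mid=4 ⇒ [1, 3, 3, 3, 1, 9, 1, 3, 5, 9]
1<3: swap(1,4), lo=2 mid=5 ⇒ [1, 1, 3, 3, 3, 9, 1, 3, 5, 9]
9>3: swap(5,7), hi=6 ⇒ [1, 1, 3, 3, 3, 3, 1, 9, 5, 9]
3=3: mid=6
1<3: swap(2,6), lo=3 mid=7 ⇒ [1, 1, 1, 3, 3, 3, 3, 9, 5, 9]
done. lo=3 hi=6; A=[1, 1, 1, 3, 3, 3, 3, 9, 5, 9]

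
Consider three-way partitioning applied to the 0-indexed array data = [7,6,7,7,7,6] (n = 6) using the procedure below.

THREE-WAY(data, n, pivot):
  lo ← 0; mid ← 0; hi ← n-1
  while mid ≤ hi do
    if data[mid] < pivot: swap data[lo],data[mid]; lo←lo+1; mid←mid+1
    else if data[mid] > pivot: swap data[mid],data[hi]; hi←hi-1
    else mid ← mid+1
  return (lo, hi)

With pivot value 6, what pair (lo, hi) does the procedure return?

pivot = 6; lo=0, mid=0, hi=5
data[mid]=7>6: swap data[0],data[5]; hi=4 → [6,6,7,7,7,7]
data[mid]=6=6: mid=1
data[mid]=6=6: mid=2
data[mid]=7>6: swap data[2],data[4]; hi=3 → [6,6,7,7,7,7]
data[mid]=7>6: swap data[2],data[3]; hi=2 → [6,6,7,7,7,7]
data[mid]=7>6: swap data[2],data[2]; hi=1 → [6,6,7,7,7,7]
end: lo=0, hi=1; data = [6,6,7,7,7,7]

(0, 1)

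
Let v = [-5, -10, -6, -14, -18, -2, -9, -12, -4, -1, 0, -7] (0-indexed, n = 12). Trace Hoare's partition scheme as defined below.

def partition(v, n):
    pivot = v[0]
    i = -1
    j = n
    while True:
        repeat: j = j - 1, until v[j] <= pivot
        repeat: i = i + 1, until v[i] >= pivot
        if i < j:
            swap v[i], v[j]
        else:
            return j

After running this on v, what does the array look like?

pivot=-5
j stops at 11 (-7), i stops at 0 (-5); swap ⇒ [-7, -10, -6, -14, -18, -2, -9, -12, -4, -1, 0, -5]
j stops at 7 (-12), i stops at 5 (-2); swap ⇒ [-7, -10, -6, -14, -18, -12, -9, -2, -4, -1, 0, -5]
j stops at 6, i stops at 7; i≥j ⇒ return 6. v=[-7, -10, -6, -14, -18, -12, -9, -2, -4, -1, 0, -5]

[-7, -10, -6, -14, -18, -12, -9, -2, -4, -1, 0, -5]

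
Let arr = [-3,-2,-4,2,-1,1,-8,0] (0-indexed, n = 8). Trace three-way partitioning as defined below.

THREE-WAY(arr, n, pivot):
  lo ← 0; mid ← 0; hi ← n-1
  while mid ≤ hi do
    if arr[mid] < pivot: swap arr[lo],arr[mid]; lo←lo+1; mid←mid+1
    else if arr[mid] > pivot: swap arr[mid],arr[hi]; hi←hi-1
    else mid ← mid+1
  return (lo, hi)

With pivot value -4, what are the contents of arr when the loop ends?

[-8,-4,2,-1,1,-2,0,-3]

lo=0 mid=0 hi=7
-3>-4: swap(0,7), hi=6 ⇒ [0,-2,-4,2,-1,1,-8,-3]
0>-4: swap(0,6), hi=5 ⇒ [-8,-2,-4,2,-1,1,0,-3]
-8<-4: swap(0,0), lo=1 mid=1 ⇒ [-8,-2,-4,2,-1,1,0,-3]
-2>-4: swap(1,5), hi=4 ⇒ [-8,1,-4,2,-1,-2,0,-3]
1>-4: swap(1,4), hi=3 ⇒ [-8,-1,-4,2,1,-2,0,-3]
-1>-4: swap(1,3), hi=2 ⇒ [-8,2,-4,-1,1,-2,0,-3]
2>-4: swap(1,2), hi=1 ⇒ [-8,-4,2,-1,1,-2,0,-3]
-4=-4: mid=2
done. lo=1 hi=1; arr=[-8,-4,2,-1,1,-2,0,-3]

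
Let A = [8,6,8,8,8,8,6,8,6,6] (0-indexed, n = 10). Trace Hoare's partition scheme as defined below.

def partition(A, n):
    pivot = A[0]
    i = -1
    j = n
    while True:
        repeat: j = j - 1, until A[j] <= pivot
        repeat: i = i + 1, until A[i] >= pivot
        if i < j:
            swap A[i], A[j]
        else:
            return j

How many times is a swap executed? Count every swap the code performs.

4

pivot=8
j stops at 9 (6), i stops at 0 (8); swap ⇒ [6,6,8,8,8,8,6,8,6,8]
j stops at 8 (6), i stops at 2 (8); swap ⇒ [6,6,6,8,8,8,6,8,8,8]
j stops at 7 (8), i stops at 3 (8); swap ⇒ [6,6,6,8,8,8,6,8,8,8]
j stops at 6 (6), i stops at 4 (8); swap ⇒ [6,6,6,8,6,8,8,8,8,8]
j stops at 5, i stops at 5; i≥j ⇒ return 5. A=[6,6,6,8,6,8,8,8,8,8]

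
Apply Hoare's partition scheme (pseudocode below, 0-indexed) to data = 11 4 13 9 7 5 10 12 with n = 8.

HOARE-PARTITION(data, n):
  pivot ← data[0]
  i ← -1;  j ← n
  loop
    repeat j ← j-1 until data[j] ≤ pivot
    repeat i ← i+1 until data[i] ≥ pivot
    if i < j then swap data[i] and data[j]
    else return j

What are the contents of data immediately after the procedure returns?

pivot = data[0] = 11; i = -1, j = 8
j→6 (data[6]=10≤11), i→0 (data[0]=11≥11); i<j, swap → 10 4 13 9 7 5 11 12
j→5 (data[5]=5≤11), i→2 (data[2]=13≥11); i<j, swap → 10 4 5 9 7 13 11 12
j→4, i→5; i≥j, return j=4. data = 10 4 5 9 7 13 11 12

10 4 5 9 7 13 11 12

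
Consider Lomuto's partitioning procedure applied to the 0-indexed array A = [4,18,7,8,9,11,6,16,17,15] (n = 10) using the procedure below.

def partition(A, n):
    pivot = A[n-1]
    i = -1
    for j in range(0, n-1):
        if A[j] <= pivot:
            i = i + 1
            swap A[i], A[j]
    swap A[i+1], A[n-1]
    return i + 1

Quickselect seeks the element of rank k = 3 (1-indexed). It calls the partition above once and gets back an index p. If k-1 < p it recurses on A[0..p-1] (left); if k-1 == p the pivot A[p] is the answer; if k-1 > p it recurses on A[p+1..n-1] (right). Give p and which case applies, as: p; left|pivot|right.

pivot = A[9] = 15; i = -1
j=0: A[0]=4 ≤ 15 → i=0, swap A[0],A[0] (no change) → [4,18,7,8,9,11,6,16,17,15]
j=1: A[1]=18 > 15 → no swap
j=2: A[2]=7 ≤ 15 → i=1, swap A[1],A[2] → [4,7,18,8,9,11,6,16,17,15]
j=3: A[3]=8 ≤ 15 → i=2, swap A[2],A[3] → [4,7,8,18,9,11,6,16,17,15]
j=4: A[4]=9 ≤ 15 → i=3, swap A[3],A[4] → [4,7,8,9,18,11,6,16,17,15]
j=5: A[5]=11 ≤ 15 → i=4, swap A[4],A[5] → [4,7,8,9,11,18,6,16,17,15]
j=6: A[6]=6 ≤ 15 → i=5, swap A[5],A[6] → [4,7,8,9,11,6,18,16,17,15]
j=7: A[7]=16 > 15 → no swap
j=8: A[8]=17 > 15 → no swap
final swap A[6],A[9] → [4,7,8,9,11,6,15,16,17,18]; return 6
p = 6; k-1 = 2 < 6 ⇒ left

6; left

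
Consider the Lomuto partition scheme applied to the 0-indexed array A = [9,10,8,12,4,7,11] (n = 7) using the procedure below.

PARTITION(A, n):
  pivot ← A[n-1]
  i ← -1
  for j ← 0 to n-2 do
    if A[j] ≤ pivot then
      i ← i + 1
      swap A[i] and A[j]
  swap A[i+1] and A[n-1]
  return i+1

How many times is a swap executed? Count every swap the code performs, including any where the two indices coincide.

6

pivot=11, i=-1
j=0: 9≤11, i=0, swap(0,0) ⇒ [9,10,8,12,4,7,11]
j=1: 10≤11, i=1, swap(1,1) ⇒ [9,10,8,12,4,7,11]
j=2: 8≤11, i=2, swap(2,2) ⇒ [9,10,8,12,4,7,11]
j=3: 12>11, skip
j=4: 4≤11, i=3, swap(3,4) ⇒ [9,10,8,4,12,7,11]
j=5: 7≤11, i=4, swap(4,5) ⇒ [9,10,8,4,7,12,11]
swap(5,6) ⇒ [9,10,8,4,7,11,12]; return 5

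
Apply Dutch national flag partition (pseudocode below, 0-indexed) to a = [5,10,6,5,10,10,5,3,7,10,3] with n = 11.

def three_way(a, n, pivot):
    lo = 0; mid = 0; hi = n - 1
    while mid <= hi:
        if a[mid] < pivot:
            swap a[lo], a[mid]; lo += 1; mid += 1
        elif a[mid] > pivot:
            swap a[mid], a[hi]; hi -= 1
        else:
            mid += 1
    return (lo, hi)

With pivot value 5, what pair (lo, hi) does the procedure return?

(2, 4)

pivot = 5; lo=0, mid=0, hi=10
a[mid]=5=5: mid=1
a[mid]=10>5: swap a[1],a[10]; hi=9 → [5,3,6,5,10,10,5,3,7,10,10]
a[mid]=3<5: swap a[0],a[1]; lo=1,mid=2 → [3,5,6,5,10,10,5,3,7,10,10]
a[mid]=6>5: swap a[2],a[9]; hi=8 → [3,5,10,5,10,10,5,3,7,6,10]
a[mid]=10>5: swap a[2],a[8]; hi=7 → [3,5,7,5,10,10,5,3,10,6,10]
a[mid]=7>5: swap a[2],a[7]; hi=6 → [3,5,3,5,10,10,5,7,10,6,10]
a[mid]=3<5: swap a[1],a[2]; lo=2,mid=3 → [3,3,5,5,10,10,5,7,10,6,10]
a[mid]=5=5: mid=4
a[mid]=10>5: swap a[4],a[6]; hi=5 → [3,3,5,5,5,10,10,7,10,6,10]
a[mid]=5=5: mid=5
a[mid]=10>5: swap a[5],a[5]; hi=4 → [3,3,5,5,5,10,10,7,10,6,10]
end: lo=2, hi=4; a = [3,3,5,5,5,10,10,7,10,6,10]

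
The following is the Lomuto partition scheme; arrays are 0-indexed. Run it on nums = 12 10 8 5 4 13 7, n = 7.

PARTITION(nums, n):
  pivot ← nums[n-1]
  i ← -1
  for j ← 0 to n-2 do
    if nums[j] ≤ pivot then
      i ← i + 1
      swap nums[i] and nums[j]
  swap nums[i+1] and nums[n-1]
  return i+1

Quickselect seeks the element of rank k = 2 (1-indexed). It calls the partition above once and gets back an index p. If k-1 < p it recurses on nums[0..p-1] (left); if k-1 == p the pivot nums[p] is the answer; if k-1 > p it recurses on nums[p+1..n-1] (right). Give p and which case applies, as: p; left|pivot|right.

pivot = nums[6] = 7; i = -1
j=0: nums[0]=12 > 7 → no swap
j=1: nums[1]=10 > 7 → no swap
j=2: nums[2]=8 > 7 → no swap
j=3: nums[3]=5 ≤ 7 → i=0, swap nums[0],nums[3] → 5 10 8 12 4 13 7
j=4: nums[4]=4 ≤ 7 → i=1, swap nums[1],nums[4] → 5 4 8 12 10 13 7
j=5: nums[5]=13 > 7 → no swap
final swap nums[2],nums[6] → 5 4 7 12 10 13 8; return 2
p = 2; k-1 = 1 < 2 ⇒ left

2; left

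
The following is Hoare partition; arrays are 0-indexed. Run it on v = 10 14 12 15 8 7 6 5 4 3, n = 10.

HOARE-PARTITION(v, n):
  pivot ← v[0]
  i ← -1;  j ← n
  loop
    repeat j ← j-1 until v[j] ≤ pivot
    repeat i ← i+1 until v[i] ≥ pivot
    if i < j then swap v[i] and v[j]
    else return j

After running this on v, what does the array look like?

pivot = v[0] = 10; i = -1, j = 10
j→9 (v[9]=3≤10), i→0 (v[0]=10≥10); i<j, swap → 3 14 12 15 8 7 6 5 4 10
j→8 (v[8]=4≤10), i→1 (v[1]=14≥10); i<j, swap → 3 4 12 15 8 7 6 5 14 10
j→7 (v[7]=5≤10), i→2 (v[2]=12≥10); i<j, swap → 3 4 5 15 8 7 6 12 14 10
j→6 (v[6]=6≤10), i→3 (v[3]=15≥10); i<j, swap → 3 4 5 6 8 7 15 12 14 10
j→5, i→6; i≥j, return j=5. v = 3 4 5 6 8 7 15 12 14 10

3 4 5 6 8 7 15 12 14 10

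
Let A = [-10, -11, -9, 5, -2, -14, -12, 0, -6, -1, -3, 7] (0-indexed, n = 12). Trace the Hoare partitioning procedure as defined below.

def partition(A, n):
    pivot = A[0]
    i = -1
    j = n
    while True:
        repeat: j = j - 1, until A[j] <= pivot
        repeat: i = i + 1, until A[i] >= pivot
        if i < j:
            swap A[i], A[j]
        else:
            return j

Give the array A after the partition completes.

pivot=-10
j stops at 6 (-12), i stops at 0 (-10); swap ⇒ [-12, -11, -9, 5, -2, -14, -10, 0, -6, -1, -3, 7]
j stops at 5 (-14), i stops at 2 (-9); swap ⇒ [-12, -11, -14, 5, -2, -9, -10, 0, -6, -1, -3, 7]
j stops at 2, i stops at 3; i≥j ⇒ return 2. A=[-12, -11, -14, 5, -2, -9, -10, 0, -6, -1, -3, 7]

[-12, -11, -14, 5, -2, -9, -10, 0, -6, -1, -3, 7]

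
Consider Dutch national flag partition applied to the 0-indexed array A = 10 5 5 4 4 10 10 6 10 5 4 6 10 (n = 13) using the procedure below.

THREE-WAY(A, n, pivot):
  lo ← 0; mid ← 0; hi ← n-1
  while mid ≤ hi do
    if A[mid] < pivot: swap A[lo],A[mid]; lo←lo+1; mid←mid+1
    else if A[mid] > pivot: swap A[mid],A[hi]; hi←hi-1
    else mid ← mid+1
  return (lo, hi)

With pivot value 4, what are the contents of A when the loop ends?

pivot = 4; lo=0, mid=0, hi=12
A[mid]=10>4: swap A[0],A[12]; hi=11 → 10 5 5 4 4 10 10 6 10 5 4 6 10
A[mid]=10>4: swap A[0],A[11]; hi=10 → 6 5 5 4 4 10 10 6 10 5 4 10 10
A[mid]=6>4: swap A[0],A[10]; hi=9 → 4 5 5 4 4 10 10 6 10 5 6 10 10
A[mid]=4=4: mid=1
A[mid]=5>4: swap A[1],A[9]; hi=8 → 4 5 5 4 4 10 10 6 10 5 6 10 10
A[mid]=5>4: swap A[1],A[8]; hi=7 → 4 10 5 4 4 10 10 6 5 5 6 10 10
A[mid]=10>4: swap A[1],A[7]; hi=6 → 4 6 5 4 4 10 10 10 5 5 6 10 10
A[mid]=6>4: swap A[1],A[6]; hi=5 → 4 10 5 4 4 10 6 10 5 5 6 10 10
A[mid]=10>4: swap A[1],A[5]; hi=4 → 4 10 5 4 4 10 6 10 5 5 6 10 10
A[mid]=10>4: swap A[1],A[4]; hi=3 → 4 4 5 4 10 10 6 10 5 5 6 10 10
A[mid]=4=4: mid=2
A[mid]=5>4: swap A[2],A[3]; hi=2 → 4 4 4 5 10 10 6 10 5 5 6 10 10
A[mid]=4=4: mid=3
end: lo=0, hi=2; A = 4 4 4 5 10 10 6 10 5 5 6 10 10

4 4 4 5 10 10 6 10 5 5 6 10 10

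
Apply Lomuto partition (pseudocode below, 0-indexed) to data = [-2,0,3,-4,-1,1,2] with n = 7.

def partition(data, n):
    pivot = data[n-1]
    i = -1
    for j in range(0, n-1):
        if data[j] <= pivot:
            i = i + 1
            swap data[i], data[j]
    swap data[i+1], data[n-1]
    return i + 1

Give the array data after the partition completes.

[-2,0,-4,-1,1,2,3]

pivot=2, i=-1
j=0: -2≤2, i=0, swap(0,0) ⇒ [-2,0,3,-4,-1,1,2]
j=1: 0≤2, i=1, swap(1,1) ⇒ [-2,0,3,-4,-1,1,2]
j=2: 3>2, skip
j=3: -4≤2, i=2, swap(2,3) ⇒ [-2,0,-4,3,-1,1,2]
j=4: -1≤2, i=3, swap(3,4) ⇒ [-2,0,-4,-1,3,1,2]
j=5: 1≤2, i=4, swap(4,5) ⇒ [-2,0,-4,-1,1,3,2]
swap(5,6) ⇒ [-2,0,-4,-1,1,2,3]; return 5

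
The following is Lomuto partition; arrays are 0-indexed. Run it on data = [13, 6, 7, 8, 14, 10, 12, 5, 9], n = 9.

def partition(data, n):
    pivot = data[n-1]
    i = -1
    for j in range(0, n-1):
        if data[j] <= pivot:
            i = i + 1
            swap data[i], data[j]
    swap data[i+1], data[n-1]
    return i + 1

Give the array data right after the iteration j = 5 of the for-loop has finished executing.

pivot = data[8] = 9; i = -1
j=0: data[0]=13 > 9 → no swap
j=1: data[1]=6 ≤ 9 → i=0, swap data[0],data[1] → [6, 13, 7, 8, 14, 10, 12, 5, 9]
j=2: data[2]=7 ≤ 9 → i=1, swap data[1],data[2] → [6, 7, 13, 8, 14, 10, 12, 5, 9]
j=3: data[3]=8 ≤ 9 → i=2, swap data[2],data[3] → [6, 7, 8, 13, 14, 10, 12, 5, 9]
j=4: data[4]=14 > 9 → no swap
j=5: data[5]=10 > 9 → no swap
(after j=5) data = [6, 7, 8, 13, 14, 10, 12, 5, 9]

[6, 7, 8, 13, 14, 10, 12, 5, 9]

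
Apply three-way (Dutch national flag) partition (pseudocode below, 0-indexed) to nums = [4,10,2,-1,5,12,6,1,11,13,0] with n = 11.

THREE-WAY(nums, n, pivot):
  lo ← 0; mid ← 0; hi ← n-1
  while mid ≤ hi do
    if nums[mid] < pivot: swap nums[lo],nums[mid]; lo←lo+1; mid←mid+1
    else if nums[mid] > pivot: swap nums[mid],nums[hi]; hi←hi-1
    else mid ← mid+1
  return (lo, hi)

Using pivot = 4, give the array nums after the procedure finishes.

[0,2,-1,1,4,6,12,11,13,5,10]

lo=0 mid=0 hi=10
4=4: mid=1
10>4: swap(1,10), hi=9 ⇒ [4,0,2,-1,5,12,6,1,11,13,10]
0<4: swap(0,1), lo=1 mid=2 ⇒ [0,4,2,-1,5,12,6,1,11,13,10]
2<4: swap(1,2), lo=2 mid=3 ⇒ [0,2,4,-1,5,12,6,1,11,13,10]
-1<4: swap(2,3), lo=3 mid=4 ⇒ [0,2,-1,4,5,12,6,1,11,13,10]
5>4: swap(4,9), hi=8 ⇒ [0,2,-1,4,13,12,6,1,11,5,10]
13>4: swap(4,8), hi=7 ⇒ [0,2,-1,4,11,12,6,1,13,5,10]
11>4: swap(4,7), hi=6 ⇒ [0,2,-1,4,1,12,6,11,13,5,10]
1<4: swap(3,4), lo=4 mid=5 ⇒ [0,2,-1,1,4,12,6,11,13,5,10]
12>4: swap(5,6), hi=5 ⇒ [0,2,-1,1,4,6,12,11,13,5,10]
6>4: swap(5,5), hi=4 ⇒ [0,2,-1,1,4,6,12,11,13,5,10]
done. lo=4 hi=4; nums=[0,2,-1,1,4,6,12,11,13,5,10]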